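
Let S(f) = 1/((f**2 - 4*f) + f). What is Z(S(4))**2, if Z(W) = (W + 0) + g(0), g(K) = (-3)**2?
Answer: 1369/16 ≈ 85.563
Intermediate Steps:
g(K) = 9
S(f) = 1/(f**2 - 3*f)
Z(W) = 9 + W (Z(W) = (W + 0) + 9 = W + 9 = 9 + W)
Z(S(4))**2 = (9 + 1/(4*(-3 + 4)))**2 = (9 + (1/4)/1)**2 = (9 + (1/4)*1)**2 = (9 + 1/4)**2 = (37/4)**2 = 1369/16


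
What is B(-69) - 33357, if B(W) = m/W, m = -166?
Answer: -2301467/69 ≈ -33355.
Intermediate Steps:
B(W) = -166/W
B(-69) - 33357 = -166/(-69) - 33357 = -166*(-1/69) - 33357 = 166/69 - 33357 = -2301467/69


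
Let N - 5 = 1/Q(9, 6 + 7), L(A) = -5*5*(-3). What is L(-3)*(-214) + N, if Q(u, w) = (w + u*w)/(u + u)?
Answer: -1042916/65 ≈ -16045.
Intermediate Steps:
Q(u, w) = (w + u*w)/(2*u) (Q(u, w) = (w + u*w)/((2*u)) = (w + u*w)*(1/(2*u)) = (w + u*w)/(2*u))
L(A) = 75 (L(A) = -25*(-3) = 75)
N = 334/65 (N = 5 + 1/((½)*(6 + 7)*(1 + 9)/9) = 5 + 1/((½)*13*(⅑)*10) = 5 + 1/(65/9) = 5 + 9/65 = 334/65 ≈ 5.1385)
L(-3)*(-214) + N = 75*(-214) + 334/65 = -16050 + 334/65 = -1042916/65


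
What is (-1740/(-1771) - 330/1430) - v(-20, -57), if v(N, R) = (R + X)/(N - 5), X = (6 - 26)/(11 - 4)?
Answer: -945416/575575 ≈ -1.6426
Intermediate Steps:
X = -20/7 ≈ -2.8571
v(N, R) = (-20/7 + R)/(-5 + N) (v(N, R) = (R - 20/7)/(N - 5) = (-20/7 + R)/(-5 + N))
(-1740/(-1771) - 330/1430) - v(-20, -57) = (-1740/(-1771) - 330/1430) - (-20/7 - 57)/(-5 - 20) = (-1740*(-1/1771) - 330*1/1430) - (-419)/((-25)*7) = (1740/1771 - 3/13) - (-1)*(-419)/(25*7) = 17307/23023 - 1*419/175 = 17307/23023 - 419/175 = -945416/575575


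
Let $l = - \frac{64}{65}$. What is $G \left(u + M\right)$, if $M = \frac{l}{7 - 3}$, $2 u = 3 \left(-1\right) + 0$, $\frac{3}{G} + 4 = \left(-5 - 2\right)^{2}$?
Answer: $- \frac{227}{1950} \approx -0.11641$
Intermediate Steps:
$G = \frac{1}{15}$ ($G = \frac{3}{-4 + \left(-5 - 2\right)^{2}} = \frac{3}{-4 + \left(-7\right)^{2}} = \frac{3}{-4 + 49} = \frac{3}{45} = 3 \cdot \frac{1}{45} = \frac{1}{15} \approx 0.066667$)
$u = - \frac{3}{2}$ ($u = \frac{3 \left(-1\right) + 0}{2} = \frac{-3 + 0}{2} = \frac{1}{2} \left(-3\right) = - \frac{3}{2} \approx -1.5$)
$l = - \frac{64}{65}$ ($l = \left(-64\right) \frac{1}{65} = - \frac{64}{65} \approx -0.98462$)
$M = - \frac{16}{65}$ ($M = - \frac{64}{65 \left(7 - 3\right)} = - \frac{64}{65 \cdot 4} = \left(- \frac{64}{65}\right) \frac{1}{4} = - \frac{16}{65} \approx -0.24615$)
$G \left(u + M\right) = \frac{- \frac{3}{2} - \frac{16}{65}}{15} = \frac{1}{15} \left(- \frac{227}{130}\right) = - \frac{227}{1950}$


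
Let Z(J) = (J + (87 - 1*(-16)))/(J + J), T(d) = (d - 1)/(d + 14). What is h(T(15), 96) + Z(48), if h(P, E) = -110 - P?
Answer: -303205/2784 ≈ -108.91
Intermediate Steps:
T(d) = (-1 + d)/(14 + d)
Z(J) = (103 + J)/(2*J) (Z(J) = (J + (87 + 16))/((2*J)) = (J + 103)*(1/(2*J)) = (103 + J)*(1/(2*J)) = (103 + J)/(2*J))
h(T(15), 96) + Z(48) = (-110 - (-1 + 15)/(14 + 15)) + (½)*(103 + 48)/48 = (-110 - 14/29) + (½)*(1/48)*151 = (-110 - 14/29) + 151/96 = -3204/29 + 151/96 = -303205/2784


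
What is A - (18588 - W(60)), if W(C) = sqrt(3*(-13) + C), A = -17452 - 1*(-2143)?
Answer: -33897 + sqrt(21) ≈ -33892.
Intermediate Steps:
A = -15309 (A = -17452 + 2143 = -15309)
W(C) = sqrt(-39 + C)
A - (18588 - W(60)) = -15309 - (18588 - sqrt(-39 + 60)) = -15309 - (18588 - sqrt(21)) = -15309 + (-18588 + sqrt(21)) = -33897 + sqrt(21)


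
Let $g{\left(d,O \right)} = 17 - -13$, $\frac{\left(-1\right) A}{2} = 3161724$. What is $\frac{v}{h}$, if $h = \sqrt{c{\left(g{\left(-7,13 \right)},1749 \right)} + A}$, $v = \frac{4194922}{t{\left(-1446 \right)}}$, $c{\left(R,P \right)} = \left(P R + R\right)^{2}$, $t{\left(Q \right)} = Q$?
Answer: $- \frac{2097461 \sqrt{687481638}}{994098448548} \approx -0.055322$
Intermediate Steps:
$A = -6323448$ ($A = \left(-2\right) 3161724 = -6323448$)
$g{\left(d,O \right)} = 30$ ($g{\left(d,O \right)} = 17 + 13 = 30$)
$c{\left(R,P \right)} = \left(R + P R\right)^{2}$
$v = - \frac{2097461}{723}$ ($v = \frac{4194922}{-1446} = 4194922 \left(- \frac{1}{1446}\right) = - \frac{2097461}{723} \approx -2901.1$)
$h = 2 \sqrt{687481638}$ ($h = \sqrt{30^{2} \left(1 + 1749\right)^{2} - 6323448} = \sqrt{900 \cdot 1750^{2} - 6323448} = \sqrt{900 \cdot 3062500 - 6323448} = \sqrt{2756250000 - 6323448} = \sqrt{2749926552} = 2 \sqrt{687481638} \approx 52440.0$)
$\frac{v}{h} = - \frac{2097461}{723 \cdot 2 \sqrt{687481638}} = - \frac{2097461 \frac{\sqrt{687481638}}{1374963276}}{723} = - \frac{2097461 \sqrt{687481638}}{994098448548}$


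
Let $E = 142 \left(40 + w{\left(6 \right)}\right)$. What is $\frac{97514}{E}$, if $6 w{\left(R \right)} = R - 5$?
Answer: $\frac{292542}{17111} \approx 17.097$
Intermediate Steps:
$w{\left(R \right)} = - \frac{5}{6} + \frac{R}{6}$ ($w{\left(R \right)} = \frac{R - 5}{6} = \frac{-5 + R}{6} = - \frac{5}{6} + \frac{R}{6}$)
$E = \frac{17111}{3}$ ($E = 142 \left(40 + \left(- \frac{5}{6} + \frac{1}{6} \cdot 6\right)\right) = 142 \left(40 + \left(- \frac{5}{6} + 1\right)\right) = 142 \left(40 + \frac{1}{6}\right) = 142 \cdot \frac{241}{6} = \frac{17111}{3} \approx 5703.7$)
$\frac{97514}{E} = \frac{97514}{\frac{17111}{3}} = 97514 \cdot \frac{3}{17111} = \frac{292542}{17111}$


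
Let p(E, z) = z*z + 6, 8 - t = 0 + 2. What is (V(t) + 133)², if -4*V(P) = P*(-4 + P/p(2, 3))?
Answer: 478864/25 ≈ 19155.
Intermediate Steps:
t = 6 (t = 8 - (0 + 2) = 8 - 1*2 = 8 - 2 = 6)
p(E, z) = 6 + z² (p(E, z) = z² + 6 = 6 + z²)
V(P) = -P*(-4 + P/15)/4 (V(P) = -P*(-4 + P/(6 + 3²))/4 = -P*(-4 + P/(6 + 9))/4 = -P*(-4 + P/15)/4)
(V(t) + 133)² = ((1/60)*6*(60 - 1*6) + 133)² = ((1/60)*6*(60 - 6) + 133)² = ((1/60)*6*54 + 133)² = (27/5 + 133)² = (692/5)² = 478864/25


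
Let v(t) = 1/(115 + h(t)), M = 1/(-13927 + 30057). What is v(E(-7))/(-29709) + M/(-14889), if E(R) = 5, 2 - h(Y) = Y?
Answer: -828187/2718057396240 ≈ -3.0470e-7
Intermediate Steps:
h(Y) = 2 - Y
M = 1/16130 ≈ 6.1996e-5
v(t) = 1/(117 - t) (v(t) = 1/(115 + (2 - t)) = 1/(117 - t))
v(E(-7))/(-29709) + M/(-14889) = -1/(-117 + 5)/(-29709) + (1/16130)/(-14889) = -1/(-112)*(-1/29709) + (1/16130)*(-1/14889) = -1*(-1/112)*(-1/29709) - 1/240159570 = (1/112)*(-1/29709) - 1/240159570 = -1/3327408 - 1/240159570 = -828187/2718057396240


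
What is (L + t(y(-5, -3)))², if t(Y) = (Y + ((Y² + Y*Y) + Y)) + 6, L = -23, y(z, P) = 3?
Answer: 49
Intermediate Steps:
t(Y) = 6 + 2*Y + 2*Y² (t(Y) = (Y + ((Y² + Y²) + Y)) + 6 = (Y + (2*Y² + Y)) + 6 = (Y + (Y + 2*Y²)) + 6 = (2*Y + 2*Y²) + 6 = 6 + 2*Y + 2*Y²)
(L + t(y(-5, -3)))² = (-23 + (6 + 2*3 + 2*3²))² = (-23 + (6 + 6 + 2*9))² = (-23 + (6 + 6 + 18))² = (-23 + 30)² = 7² = 49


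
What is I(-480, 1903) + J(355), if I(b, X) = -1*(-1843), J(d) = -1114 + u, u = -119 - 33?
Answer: 577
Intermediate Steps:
u = -152
J(d) = -1266 (J(d) = -1114 - 152 = -1266)
I(b, X) = 1843
I(-480, 1903) + J(355) = 1843 - 1266 = 577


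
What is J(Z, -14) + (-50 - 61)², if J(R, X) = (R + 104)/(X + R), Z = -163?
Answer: 36964/3 ≈ 12321.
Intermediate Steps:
J(R, X) = (104 + R)/(R + X)
J(Z, -14) + (-50 - 61)² = (104 - 163)/(-163 - 14) + (-50 - 61)² = -59/(-177) + (-111)² = -1/177*(-59) + 12321 = ⅓ + 12321 = 36964/3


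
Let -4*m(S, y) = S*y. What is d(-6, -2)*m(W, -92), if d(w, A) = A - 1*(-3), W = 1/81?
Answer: 23/81 ≈ 0.28395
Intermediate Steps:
W = 1/81 ≈ 0.012346
m(S, y) = -S*y/4
d(w, A) = 3 + A (d(w, A) = A + 3 = 3 + A)
d(-6, -2)*m(W, -92) = (3 - 2)*(-1/4*1/81*(-92)) = 1*(23/81) = 23/81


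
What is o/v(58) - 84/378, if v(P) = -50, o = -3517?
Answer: 31553/450 ≈ 70.118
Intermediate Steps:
o/v(58) - 84/378 = -3517/(-50) - 84/378 = -3517*(-1/50) - 84*1/378 = 3517/50 - 2/9 = 31553/450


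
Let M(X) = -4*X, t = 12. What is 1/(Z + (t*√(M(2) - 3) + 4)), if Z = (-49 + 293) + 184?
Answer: 3/1307 - I*√11/15684 ≈ 0.0022953 - 0.00021147*I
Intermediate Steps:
Z = 428 (Z = 244 + 184 = 428)
1/(Z + (t*√(M(2) - 3) + 4)) = 1/(428 + (12*√(-4*2 - 3) + 4)) = 1/(428 + (12*√(-8 - 3) + 4)) = 1/(428 + (12*√(-11) + 4)) = 1/(428 + (12*(I*√11) + 4)) = 1/(428 + (12*I*√11 + 4)) = 1/(428 + (4 + 12*I*√11)) = 1/(432 + 12*I*√11)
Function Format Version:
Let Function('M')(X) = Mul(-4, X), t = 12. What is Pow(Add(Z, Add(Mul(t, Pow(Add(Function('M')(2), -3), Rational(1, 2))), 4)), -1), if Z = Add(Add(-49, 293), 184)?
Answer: Add(Rational(3, 1307), Mul(Rational(-1, 15684), I, Pow(11, Rational(1, 2)))) ≈ Add(0.0022953, Mul(-0.00021147, I))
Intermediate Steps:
Z = 428 (Z = Add(244, 184) = 428)
Pow(Add(Z, Add(Mul(t, Pow(Add(Function('M')(2), -3), Rational(1, 2))), 4)), -1) = Pow(Add(428, Add(Mul(12, Pow(Add(Mul(-4, 2), -3), Rational(1, 2))), 4)), -1) = Pow(Add(428, Add(Mul(12, Pow(Add(-8, -3), Rational(1, 2))), 4)), -1) = Pow(Add(428, Add(Mul(12, Pow(-11, Rational(1, 2))), 4)), -1) = Pow(Add(428, Add(Mul(12, Mul(I, Pow(11, Rational(1, 2)))), 4)), -1) = Pow(Add(428, Add(Mul(12, I, Pow(11, Rational(1, 2))), 4)), -1) = Pow(Add(428, Add(4, Mul(12, I, Pow(11, Rational(1, 2))))), -1) = Pow(Add(432, Mul(12, I, Pow(11, Rational(1, 2)))), -1)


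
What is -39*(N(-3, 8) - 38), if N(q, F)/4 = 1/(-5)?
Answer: 7566/5 ≈ 1513.2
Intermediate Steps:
N(q, F) = -⅘ (N(q, F) = 4/(-5) = 4*(-⅕) = -⅘)
-39*(N(-3, 8) - 38) = -39*(-⅘ - 38) = -39*(-194/5) = 7566/5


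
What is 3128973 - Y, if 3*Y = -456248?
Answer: 9843167/3 ≈ 3.2811e+6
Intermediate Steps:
Y = -456248/3 (Y = (⅓)*(-456248) = -456248/3 ≈ -1.5208e+5)
3128973 - Y = 3128973 - 1*(-456248/3) = 3128973 + 456248/3 = 9843167/3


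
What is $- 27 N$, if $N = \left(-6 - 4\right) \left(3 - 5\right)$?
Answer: $-540$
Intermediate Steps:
$N = 20$ ($N = \left(-10\right) \left(-2\right) = 20$)
$- 27 N = \left(-27\right) 20 = -540$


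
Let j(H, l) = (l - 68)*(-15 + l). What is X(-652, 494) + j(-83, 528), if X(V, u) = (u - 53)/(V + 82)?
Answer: 44836053/190 ≈ 2.3598e+5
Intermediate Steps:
X(V, u) = (-53 + u)/(82 + V)
j(H, l) = (-68 + l)*(-15 + l)
X(-652, 494) + j(-83, 528) = (-53 + 494)/(82 - 652) + (1020 + 528**2 - 83*528) = 441/(-570) + (1020 + 278784 - 43824) = -1/570*441 + 235980 = -147/190 + 235980 = 44836053/190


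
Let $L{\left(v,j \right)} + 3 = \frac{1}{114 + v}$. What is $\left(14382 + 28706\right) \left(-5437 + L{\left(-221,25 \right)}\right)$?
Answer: $- \frac{25080706128}{107} \approx -2.344 \cdot 10^{8}$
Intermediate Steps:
$L{\left(v,j \right)} = -3 + \frac{1}{114 + v}$
$\left(14382 + 28706\right) \left(-5437 + L{\left(-221,25 \right)}\right) = \left(14382 + 28706\right) \left(-5437 + \frac{-341 - -663}{114 - 221}\right) = 43088 \left(-5437 + \frac{-341 + 663}{-107}\right) = 43088 \left(-5437 - \frac{322}{107}\right) = 43088 \left(- \frac{582081}{107}\right) = - \frac{25080706128}{107}$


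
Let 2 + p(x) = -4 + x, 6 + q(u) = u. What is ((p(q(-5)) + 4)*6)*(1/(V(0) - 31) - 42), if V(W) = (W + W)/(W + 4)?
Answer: 101634/31 ≈ 3278.5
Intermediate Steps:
V(W) = 2*W/(4 + W) (V(W) = (2*W)/(4 + W) = 2*W/(4 + W))
q(u) = -6 + u
p(x) = -6 + x (p(x) = -2 + (-4 + x) = -6 + x)
((p(q(-5)) + 4)*6)*(1/(V(0) - 31) - 42) = (((-6 + (-6 - 5)) + 4)*6)*(1/(2*0/(4 + 0) - 31) - 42) = (((-6 - 11) + 4)*6)*(1/(2*0/4 - 31) - 42) = ((-17 + 4)*6)*(1/(2*0*(1/4) - 31) - 42) = (-13*6)*(1/(0 - 31) - 42) = -78*(1/(-31) - 42) = -78*(-1/31 - 42) = -78*(-1303/31) = 101634/31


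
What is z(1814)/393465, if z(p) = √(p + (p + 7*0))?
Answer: 2*√907/393465 ≈ 0.00015308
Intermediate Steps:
z(p) = √2*√p (z(p) = √(p + (p + 0)) = √(p + p) = √(2*p) = √2*√p)
z(1814)/393465 = (√2*√1814)/393465 = (2*√907)*(1/393465) = 2*√907/393465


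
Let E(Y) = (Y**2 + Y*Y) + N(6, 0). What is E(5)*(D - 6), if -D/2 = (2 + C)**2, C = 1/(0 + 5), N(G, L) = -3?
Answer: -18424/25 ≈ -736.96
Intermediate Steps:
C = 1/5 ≈ 0.20000
E(Y) = -3 + 2*Y**2 (E(Y) = (Y**2 + Y*Y) - 3 = (Y**2 + Y**2) - 3 = 2*Y**2 - 3 = -3 + 2*Y**2)
D = -242/25 (D = -2*(2 + 1/5)**2 = -2*(11/5)**2 = -2*121/25 = -242/25 ≈ -9.6800)
E(5)*(D - 6) = (-3 + 2*5**2)*(-242/25 - 6) = (-3 + 2*25)*(-392/25) = (-3 + 50)*(-392/25) = 47*(-392/25) = -18424/25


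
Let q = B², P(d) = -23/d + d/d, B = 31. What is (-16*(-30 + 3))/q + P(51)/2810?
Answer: 30968414/68860455 ≈ 0.44973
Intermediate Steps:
P(d) = 1 - 23/d (P(d) = -23/d + 1 = 1 - 23/d)
q = 961 (q = 31² = 961)
(-16*(-30 + 3))/q + P(51)/2810 = -16*(-30 + 3)/961 + ((-23 + 51)/51)/2810 = -16*(-27)*(1/961) + ((1/51)*28)*(1/2810) = 432*(1/961) + (28/51)*(1/2810) = 432/961 + 14/71655 = 30968414/68860455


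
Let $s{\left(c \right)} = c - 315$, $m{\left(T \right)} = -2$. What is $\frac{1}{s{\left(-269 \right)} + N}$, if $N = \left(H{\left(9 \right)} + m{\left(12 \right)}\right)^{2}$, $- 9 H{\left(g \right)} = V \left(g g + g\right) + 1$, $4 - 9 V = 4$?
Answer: $- \frac{81}{46943} \approx -0.0017255$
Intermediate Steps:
$V = 0$ ($V = \frac{4}{9} - \frac{4}{9} = 0$)
$H{\left(g \right)} = - \frac{1}{9}$ ($H{\left(g \right)} = - \frac{0 \left(g g + g\right) + 1}{9} = - \frac{0 \left(g^{2} + g\right) + 1}{9} = - \frac{0 \left(g + g^{2}\right) + 1}{9} = - \frac{0 + 1}{9} = \left(- \frac{1}{9}\right) 1 = - \frac{1}{9}$)
$s{\left(c \right)} = -315 + c$
$N = \frac{361}{81}$ ($N = \left(- \frac{1}{9} - 2\right)^{2} = \left(- \frac{19}{9}\right)^{2} = \frac{361}{81} \approx 4.4568$)
$\frac{1}{s{\left(-269 \right)} + N} = \frac{1}{\left(-315 - 269\right) + \frac{361}{81}} = \frac{1}{-584 + \frac{361}{81}} = \frac{1}{- \frac{46943}{81}} = - \frac{81}{46943}$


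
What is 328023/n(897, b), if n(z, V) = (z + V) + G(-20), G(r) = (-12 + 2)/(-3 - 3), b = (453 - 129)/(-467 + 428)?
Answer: 12792897/34724 ≈ 368.42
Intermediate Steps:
b = -108/13 (b = 324/(-39) = 324*(-1/39) = -108/13 ≈ -8.3077)
G(r) = 5/3 (G(r) = -10/(-6) = -10*(-⅙) = 5/3)
n(z, V) = 5/3 + V + z (n(z, V) = (z + V) + 5/3 = (V + z) + 5/3 = 5/3 + V + z)
328023/n(897, b) = 328023/(5/3 - 108/13 + 897) = 328023/(34724/39) = 328023*(39/34724) = 12792897/34724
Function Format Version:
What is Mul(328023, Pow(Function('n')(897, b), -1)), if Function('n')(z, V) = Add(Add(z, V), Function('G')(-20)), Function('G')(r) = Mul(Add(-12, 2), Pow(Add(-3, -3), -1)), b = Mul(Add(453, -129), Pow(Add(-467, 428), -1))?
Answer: Rational(12792897, 34724) ≈ 368.42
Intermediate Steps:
b = Rational(-108, 13) (b = Mul(324, Pow(-39, -1)) = Mul(324, Rational(-1, 39)) = Rational(-108, 13) ≈ -8.3077)
Function('G')(r) = Rational(5, 3) (Function('G')(r) = Mul(-10, Pow(-6, -1)) = Mul(-10, Rational(-1, 6)) = Rational(5, 3))
Function('n')(z, V) = Add(Rational(5, 3), V, z) (Function('n')(z, V) = Add(Add(z, V), Rational(5, 3)) = Add(Add(V, z), Rational(5, 3)) = Add(Rational(5, 3), V, z))
Mul(328023, Pow(Function('n')(897, b), -1)) = Mul(328023, Pow(Add(Rational(5, 3), Rational(-108, 13), 897), -1)) = Mul(328023, Pow(Rational(34724, 39), -1)) = Mul(328023, Rational(39, 34724)) = Rational(12792897, 34724)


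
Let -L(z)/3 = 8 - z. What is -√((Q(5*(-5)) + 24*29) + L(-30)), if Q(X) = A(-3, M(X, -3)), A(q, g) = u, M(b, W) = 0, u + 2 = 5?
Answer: -3*√65 ≈ -24.187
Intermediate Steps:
u = 3 (u = -2 + 5 = 3)
A(q, g) = 3
L(z) = -24 + 3*z (L(z) = -3*(8 - z) = -24 + 3*z)
Q(X) = 3
-√((Q(5*(-5)) + 24*29) + L(-30)) = -√((3 + 24*29) + (-24 + 3*(-30))) = -√((3 + 696) + (-24 - 90)) = -√(699 - 114) = -√585 = -3*√65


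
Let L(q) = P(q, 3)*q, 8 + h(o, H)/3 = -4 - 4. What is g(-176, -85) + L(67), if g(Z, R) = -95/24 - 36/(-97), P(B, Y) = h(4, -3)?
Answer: -7495199/2328 ≈ -3219.6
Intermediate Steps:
h(o, H) = -48 (h(o, H) = -24 + 3*(-4 - 4) = -24 + 3*(-8) = -24 - 24 = -48)
P(B, Y) = -48
g(Z, R) = -8351/2328 (g(Z, R) = -95*1/24 - 36*(-1/97) = -95/24 + 36/97 = -8351/2328)
L(q) = -48*q
g(-176, -85) + L(67) = -8351/2328 - 48*67 = -8351/2328 - 3216 = -7495199/2328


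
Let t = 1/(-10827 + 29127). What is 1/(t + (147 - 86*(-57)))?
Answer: 18300/92396701 ≈ 0.00019806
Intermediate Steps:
t = 1/18300 ≈ 5.4645e-5
1/(t + (147 - 86*(-57))) = 1/(1/18300 + (147 - 86*(-57))) = 1/(1/18300 + (147 + 4902)) = 1/(1/18300 + 5049) = 1/(92396701/18300) = 18300/92396701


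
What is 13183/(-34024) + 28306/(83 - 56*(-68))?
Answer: 911788291/132387384 ≈ 6.8873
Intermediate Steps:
13183/(-34024) + 28306/(83 - 56*(-68)) = 13183*(-1/34024) + 28306/(83 + 3808) = -13183/34024 + 28306/3891 = 911788291/132387384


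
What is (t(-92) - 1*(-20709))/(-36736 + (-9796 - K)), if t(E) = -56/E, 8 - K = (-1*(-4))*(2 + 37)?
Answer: -476321/1066832 ≈ -0.44648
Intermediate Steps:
K = -148 (K = 8 - (-1*(-4))*(2 + 37) = 8 - 4*39 = 8 - 1*156 = 8 - 156 = -148)
(t(-92) - 1*(-20709))/(-36736 + (-9796 - K)) = (-56/(-92) - 1*(-20709))/(-36736 + (-9796 - 1*(-148))) = (-56*(-1/92) + 20709)/(-36736 + (-9796 + 148)) = (14/23 + 20709)/(-36736 - 9648) = (476321/23)/(-46384) = (476321/23)*(-1/46384) = -476321/1066832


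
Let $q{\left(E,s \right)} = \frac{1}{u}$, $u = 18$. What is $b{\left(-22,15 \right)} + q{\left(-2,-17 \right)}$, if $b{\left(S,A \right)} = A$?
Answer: $\frac{271}{18} \approx 15.056$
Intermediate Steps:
$q{\left(E,s \right)} = \frac{1}{18}$
$b{\left(-22,15 \right)} + q{\left(-2,-17 \right)} = 15 + \frac{1}{18} = \frac{271}{18}$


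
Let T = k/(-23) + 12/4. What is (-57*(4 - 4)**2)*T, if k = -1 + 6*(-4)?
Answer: 0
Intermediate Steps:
k = -25 (k = -1 - 24 = -25)
T = 94/23 (T = -25/(-23) + 12/4 = -25*(-1/23) + 12*(1/4) = 25/23 + 3 = 94/23 ≈ 4.0870)
(-57*(4 - 4)**2)*T = -57*(4 - 4)**2*(94/23) = -57*0**2*(94/23) = -57*0*(94/23) = 0*(94/23) = 0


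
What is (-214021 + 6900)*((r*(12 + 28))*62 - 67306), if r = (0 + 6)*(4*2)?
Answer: -10715197814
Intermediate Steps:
r = 48 (r = 6*8 = 48)
(-214021 + 6900)*((r*(12 + 28))*62 - 67306) = (-214021 + 6900)*((48*(12 + 28))*62 - 67306) = -207121*((48*40)*62 - 67306) = -207121*(1920*62 - 67306) = -207121*(119040 - 67306) = -207121*51734 = -10715197814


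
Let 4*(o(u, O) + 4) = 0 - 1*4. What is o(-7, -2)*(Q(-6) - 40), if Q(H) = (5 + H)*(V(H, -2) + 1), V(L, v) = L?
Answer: 175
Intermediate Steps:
o(u, O) = -5 (o(u, O) = -4 + (0 - 1*4)/4 = -4 + (0 - 4)/4 = -4 + (¼)*(-4) = -4 - 1 = -5)
Q(H) = (1 + H)*(5 + H) (Q(H) = (5 + H)*(H + 1) = (5 + H)*(1 + H) = (1 + H)*(5 + H))
o(-7, -2)*(Q(-6) - 40) = -5*((5 + (-6)² + 6*(-6)) - 40) = -5*((5 + 36 - 36) - 40) = -5*(5 - 40) = -5*(-35) = 175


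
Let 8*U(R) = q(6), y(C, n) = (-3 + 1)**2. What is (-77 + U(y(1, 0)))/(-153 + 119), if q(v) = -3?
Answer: 619/272 ≈ 2.2757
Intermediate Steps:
y(C, n) = 4 (y(C, n) = (-2)**2 = 4)
U(R) = -3/8 (U(R) = (1/8)*(-3) = -3/8)
(-77 + U(y(1, 0)))/(-153 + 119) = (-77 - 3/8)/(-153 + 119) = -619/8/(-34) = -619/8*(-1/34) = 619/272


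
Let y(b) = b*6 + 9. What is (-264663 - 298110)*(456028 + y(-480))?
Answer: -255024524361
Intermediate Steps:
y(b) = 9 + 6*b (y(b) = 6*b + 9 = 9 + 6*b)
(-264663 - 298110)*(456028 + y(-480)) = (-264663 - 298110)*(456028 + (9 + 6*(-480))) = -562773*(456028 + (9 - 2880)) = -562773*(456028 - 2871) = -562773*453157 = -255024524361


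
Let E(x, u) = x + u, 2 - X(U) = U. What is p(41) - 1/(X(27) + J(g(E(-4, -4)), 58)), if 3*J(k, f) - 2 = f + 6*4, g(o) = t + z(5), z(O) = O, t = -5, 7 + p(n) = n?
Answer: 101/3 ≈ 33.667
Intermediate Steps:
p(n) = -7 + n
X(U) = 2 - U
E(x, u) = u + x
g(o) = 0 (g(o) = -5 + 5 = 0)
J(k, f) = 26/3 + f/3 (J(k, f) = ⅔ + (f + 6*4)/3 = ⅔ + (f + 24)/3 = ⅔ + (24 + f)/3 = ⅔ + (8 + f/3) = 26/3 + f/3)
p(41) - 1/(X(27) + J(g(E(-4, -4)), 58)) = (-7 + 41) - 1/((2 - 1*27) + (26/3 + (⅓)*58)) = 34 - 1/((2 - 27) + (26/3 + 58/3)) = 34 - 1/(-25 + 28) = 34 - 1/3 = 34 - 1*⅓ = 34 - ⅓ = 101/3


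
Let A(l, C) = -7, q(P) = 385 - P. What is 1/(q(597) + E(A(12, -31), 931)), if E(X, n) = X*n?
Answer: -1/6729 ≈ -0.00014861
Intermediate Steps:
1/(q(597) + E(A(12, -31), 931)) = 1/((385 - 1*597) - 7*931) = 1/((385 - 597) - 6517) = 1/(-212 - 6517) = 1/(-6729) = -1/6729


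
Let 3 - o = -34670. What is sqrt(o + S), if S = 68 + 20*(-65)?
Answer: sqrt(33441) ≈ 182.87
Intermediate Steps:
o = 34673 (o = 3 - 1*(-34670) = 3 + 34670 = 34673)
S = -1232 (S = 68 - 1300 = -1232)
sqrt(o + S) = sqrt(34673 - 1232) = sqrt(33441)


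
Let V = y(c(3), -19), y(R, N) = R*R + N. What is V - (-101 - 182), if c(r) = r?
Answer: 273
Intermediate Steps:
y(R, N) = N + R² (y(R, N) = R² + N = N + R²)
V = -10 (V = -19 + 3² = -19 + 9 = -10)
V - (-101 - 182) = -10 - (-101 - 182) = -10 - 1*(-283) = -10 + 283 = 273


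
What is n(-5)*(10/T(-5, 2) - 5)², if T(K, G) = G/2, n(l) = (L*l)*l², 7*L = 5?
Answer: -15625/7 ≈ -2232.1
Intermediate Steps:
L = 5/7 (L = (⅐)*5 = 5/7 ≈ 0.71429)
n(l) = 5*l³/7 (n(l) = (5*l/7)*l² = 5*l³/7)
T(K, G) = G/2 (T(K, G) = G*(½) = G/2)
n(-5)*(10/T(-5, 2) - 5)² = ((5/7)*(-5)³)*(10/(((½)*2)) - 5)² = ((5/7)*(-125))*(10/1 - 5)² = -625*(10*1 - 5)²/7 = -625*(10 - 5)²/7 = -625/7*5² = -625/7*25 = -15625/7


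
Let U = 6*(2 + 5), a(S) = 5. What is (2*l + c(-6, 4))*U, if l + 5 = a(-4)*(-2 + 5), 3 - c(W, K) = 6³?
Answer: -8106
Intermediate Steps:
c(W, K) = -213 (c(W, K) = 3 - 1*6³ = 3 - 1*216 = 3 - 216 = -213)
l = 10 (l = -5 + 5*(-2 + 5) = -5 + 5*3 = -5 + 15 = 10)
U = 42 (U = 6*7 = 42)
(2*l + c(-6, 4))*U = (2*10 - 213)*42 = (20 - 213)*42 = -193*42 = -8106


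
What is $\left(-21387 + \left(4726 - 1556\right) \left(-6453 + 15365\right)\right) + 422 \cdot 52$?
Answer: $28251597$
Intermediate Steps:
$\left(-21387 + \left(4726 - 1556\right) \left(-6453 + 15365\right)\right) + 422 \cdot 52 = \left(-21387 + 3170 \cdot 8912\right) + 21944 = \left(-21387 + 28251040\right) + 21944 = 28229653 + 21944 = 28251597$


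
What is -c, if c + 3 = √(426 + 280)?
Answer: 3 - √706 ≈ -23.571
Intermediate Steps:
c = -3 + √706 (c = -3 + √(426 + 280) = -3 + √706 ≈ 23.571)
-c = -(-3 + √706) = 3 - √706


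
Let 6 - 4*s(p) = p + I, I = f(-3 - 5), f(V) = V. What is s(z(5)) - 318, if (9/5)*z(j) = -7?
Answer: -11287/36 ≈ -313.53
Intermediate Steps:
z(j) = -35/9 (z(j) = (5/9)*(-7) = -35/9)
I = -8 (I = -3 - 5 = -8)
s(p) = 7/2 - p/4 (s(p) = 3/2 - (p - 8)/4 = 3/2 - (-8 + p)/4 = 3/2 + (2 - p/4) = 7/2 - p/4)
s(z(5)) - 318 = (7/2 - 1/4*(-35/9)) - 318 = (7/2 + 35/36) - 318 = 161/36 - 318 = -11287/36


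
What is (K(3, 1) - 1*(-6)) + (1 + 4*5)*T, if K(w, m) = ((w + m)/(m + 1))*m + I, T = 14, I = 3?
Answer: 305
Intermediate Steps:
K(w, m) = 3 + m*(m + w)/(1 + m) (K(w, m) = ((w + m)/(m + 1))*m + 3 = ((m + w)/(1 + m))*m + 3 = m*(m + w)/(1 + m) + 3 = 3 + m*(m + w)/(1 + m))
(K(3, 1) - 1*(-6)) + (1 + 4*5)*T = ((3 + 1² + 3*1 + 1*3)/(1 + 1) - 1*(-6)) + (1 + 4*5)*14 = ((3 + 1 + 3 + 3)/2 + 6) + (1 + 20)*14 = ((½)*10 + 6) + 21*14 = (5 + 6) + 294 = 11 + 294 = 305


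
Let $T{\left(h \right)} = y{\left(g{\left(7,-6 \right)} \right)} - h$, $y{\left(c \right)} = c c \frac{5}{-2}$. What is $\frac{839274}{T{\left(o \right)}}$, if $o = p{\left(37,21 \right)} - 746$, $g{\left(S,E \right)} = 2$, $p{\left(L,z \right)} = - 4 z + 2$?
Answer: $\frac{419637}{409} \approx 1026.0$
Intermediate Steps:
$p{\left(L,z \right)} = 2 - 4 z$
$y{\left(c \right)} = - \frac{5 c^{2}}{2}$ ($y{\left(c \right)} = c^{2} \cdot 5 \left(- \frac{1}{2}\right) = c^{2} \left(- \frac{5}{2}\right) = - \frac{5 c^{2}}{2}$)
$o = -828$ ($o = \left(2 - 84\right) - 746 = -82 - 746 = -828$)
$T{\left(h \right)} = -10 - h$ ($T{\left(h \right)} = - \frac{5 \cdot 2^{2}}{2} - h = \left(- \frac{5}{2}\right) 4 - h = -10 - h$)
$\frac{839274}{T{\left(o \right)}} = \frac{839274}{-10 - -828} = \frac{839274}{-10 + 828} = \frac{839274}{818} = 839274 \cdot \frac{1}{818} = \frac{419637}{409}$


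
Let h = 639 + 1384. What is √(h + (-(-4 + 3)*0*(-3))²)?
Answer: 17*√7 ≈ 44.978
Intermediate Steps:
h = 2023
√(h + (-(-4 + 3)*0*(-3))²) = √(2023 + (-(-4 + 3)*0*(-3))²) = √(2023 + (-(-1)*0*(-3))²) = √(2023 + (-1*0*(-3))²) = √(2023 + (0*(-3))²) = √(2023 + 0²) = √(2023 + 0) = √2023 = 17*√7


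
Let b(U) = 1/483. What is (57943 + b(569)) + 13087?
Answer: 34307491/483 ≈ 71030.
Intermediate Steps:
b(U) = 1/483
(57943 + b(569)) + 13087 = (57943 + 1/483) + 13087 = 27986470/483 + 13087 = 34307491/483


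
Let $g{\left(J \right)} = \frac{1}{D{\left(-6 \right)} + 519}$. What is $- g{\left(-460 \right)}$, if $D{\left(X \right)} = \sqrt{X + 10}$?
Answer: $- \frac{1}{521} \approx -0.0019194$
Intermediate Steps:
$D{\left(X \right)} = \sqrt{10 + X}$
$g{\left(J \right)} = \frac{1}{521}$ ($g{\left(J \right)} = \frac{1}{\sqrt{10 - 6} + 519} = \frac{1}{\sqrt{4} + 519} = \frac{1}{2 + 519} = \frac{1}{521}$)
$- g{\left(-460 \right)} = \left(-1\right) \frac{1}{521} = - \frac{1}{521}$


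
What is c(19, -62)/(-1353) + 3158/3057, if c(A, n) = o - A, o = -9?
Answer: 1452790/1378707 ≈ 1.0537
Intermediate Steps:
c(A, n) = -9 - A
c(19, -62)/(-1353) + 3158/3057 = (-9 - 1*19)/(-1353) + 3158/3057 = (-9 - 19)*(-1/1353) + 3158*(1/3057) = -28*(-1/1353) + 3158/3057 = 28/1353 + 3158/3057 = 1452790/1378707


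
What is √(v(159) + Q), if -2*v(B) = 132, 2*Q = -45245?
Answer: I*√90754/2 ≈ 150.63*I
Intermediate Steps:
Q = -45245/2 (Q = (½)*(-45245) = -45245/2 ≈ -22623.)
v(B) = -66 (v(B) = -½*132 = -66)
√(v(159) + Q) = √(-66 - 45245/2) = √(-45377/2) = I*√90754/2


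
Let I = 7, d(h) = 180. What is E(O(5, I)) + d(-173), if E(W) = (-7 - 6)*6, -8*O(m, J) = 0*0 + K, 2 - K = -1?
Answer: 102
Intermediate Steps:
K = 3 (K = 2 - 1*(-1) = 2 + 1 = 3)
O(m, J) = -3/8 (O(m, J) = -(0*0 + 3)/8 = -(0 + 3)/8 = -⅛*3 = -3/8)
E(W) = -78 (E(W) = -13*6 = -78)
E(O(5, I)) + d(-173) = -78 + 180 = 102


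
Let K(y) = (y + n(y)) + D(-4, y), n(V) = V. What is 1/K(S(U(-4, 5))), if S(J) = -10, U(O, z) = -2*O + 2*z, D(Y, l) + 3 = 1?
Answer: -1/22 ≈ -0.045455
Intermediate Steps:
D(Y, l) = -2 (D(Y, l) = -3 + 1 = -2)
K(y) = -2 + 2*y (K(y) = (y + y) - 2 = 2*y - 2 = -2 + 2*y)
1/K(S(U(-4, 5))) = 1/(-2 + 2*(-10)) = 1/(-2 - 20) = 1/(-22) = -1/22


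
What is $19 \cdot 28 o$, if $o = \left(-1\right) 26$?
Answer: $-13832$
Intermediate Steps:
$o = -26$
$19 \cdot 28 o = 19 \cdot 28 \left(-26\right) = 532 \left(-26\right) = -13832$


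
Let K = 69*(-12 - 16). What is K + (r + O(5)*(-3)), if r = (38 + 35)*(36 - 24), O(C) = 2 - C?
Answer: -1047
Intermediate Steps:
r = 876 (r = 73*12 = 876)
K = -1932 (K = 69*(-28) = -1932)
K + (r + O(5)*(-3)) = -1932 + (876 + (2 - 1*5)*(-3)) = -1932 + (876 + (2 - 5)*(-3)) = -1932 + (876 - 3*(-3)) = -1932 + (876 + 9) = -1932 + 885 = -1047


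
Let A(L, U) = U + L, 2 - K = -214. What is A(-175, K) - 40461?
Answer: -40420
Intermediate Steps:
K = 216 (K = 2 - 1*(-214) = 2 + 214 = 216)
A(L, U) = L + U
A(-175, K) - 40461 = (-175 + 216) - 40461 = 41 - 40461 = -40420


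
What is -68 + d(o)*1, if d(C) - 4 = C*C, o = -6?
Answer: -28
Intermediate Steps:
d(C) = 4 + C² (d(C) = 4 + C*C = 4 + C²)
-68 + d(o)*1 = -68 + (4 + (-6)²)*1 = -68 + (4 + 36)*1 = -68 + 40*1 = -68 + 40 = -28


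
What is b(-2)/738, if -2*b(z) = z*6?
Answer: 1/123 ≈ 0.0081301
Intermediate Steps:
b(z) = -3*z (b(z) = -z*6/2 = -3*z)
b(-2)/738 = -3*(-2)/738 = 6*(1/738) = 1/123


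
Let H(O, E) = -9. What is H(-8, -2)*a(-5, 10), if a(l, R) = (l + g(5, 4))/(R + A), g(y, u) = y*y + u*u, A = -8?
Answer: -162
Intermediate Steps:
g(y, u) = u**2 + y**2 (g(y, u) = y**2 + u**2 = u**2 + y**2)
a(l, R) = (41 + l)/(-8 + R) (a(l, R) = (l + (4**2 + 5**2))/(R - 8) = (l + (16 + 25))/(-8 + R) = (l + 41)/(-8 + R) = (41 + l)/(-8 + R))
H(-8, -2)*a(-5, 10) = -9*(41 - 5)/(-8 + 10) = -9*36/2 = -9*18 = -162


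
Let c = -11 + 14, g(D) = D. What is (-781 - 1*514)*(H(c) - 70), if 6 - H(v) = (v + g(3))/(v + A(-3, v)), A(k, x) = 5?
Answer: 335405/4 ≈ 83851.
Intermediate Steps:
c = 3
H(v) = 6 - (3 + v)/(5 + v) (H(v) = 6 - (v + 3)/(v + 5) = 6 - (3 + v)/(5 + v))
(-781 - 1*514)*(H(c) - 70) = (-781 - 1*514)*((27 + 5*3)/(5 + 3) - 70) = (-781 - 514)*((27 + 15)/8 - 70) = -1295*((⅛)*42 - 70) = -1295*(21/4 - 70) = -1295*(-259/4) = 335405/4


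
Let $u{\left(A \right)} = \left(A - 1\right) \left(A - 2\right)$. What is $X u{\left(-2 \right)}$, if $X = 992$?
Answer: $11904$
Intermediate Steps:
$u{\left(A \right)} = \left(-1 + A\right) \left(-2 + A\right)$
$X u{\left(-2 \right)} = 992 \left(2 + \left(-2\right)^{2} - -6\right) = 992 \left(2 + 4 + 6\right) = 992 \cdot 12 = 11904$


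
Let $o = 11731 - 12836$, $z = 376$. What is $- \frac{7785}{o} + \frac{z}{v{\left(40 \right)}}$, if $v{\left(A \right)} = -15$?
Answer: $- \frac{59741}{3315} \approx -18.021$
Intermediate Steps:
$o = -1105$ ($o = 11731 - 12836 = -1105$)
$- \frac{7785}{o} + \frac{z}{v{\left(40 \right)}} = - \frac{7785}{-1105} + \frac{376}{-15} = \left(-7785\right) \left(- \frac{1}{1105}\right) + 376 \left(- \frac{1}{15}\right) = \frac{1557}{221} - \frac{376}{15} = - \frac{59741}{3315}$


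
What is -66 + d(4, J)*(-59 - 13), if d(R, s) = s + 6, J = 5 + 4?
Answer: -1146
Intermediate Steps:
J = 9
d(R, s) = 6 + s
-66 + d(4, J)*(-59 - 13) = -66 + (6 + 9)*(-59 - 13) = -66 + 15*(-72) = -66 - 1080 = -1146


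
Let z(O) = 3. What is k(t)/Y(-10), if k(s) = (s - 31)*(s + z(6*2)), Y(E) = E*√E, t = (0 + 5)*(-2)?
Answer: 287*I*√10/100 ≈ 9.0757*I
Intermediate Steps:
t = -10 (t = 5*(-2) = -10)
Y(E) = E^(3/2)
k(s) = (-31 + s)*(3 + s) (k(s) = (s - 31)*(s + 3) = (-31 + s)*(3 + s))
k(t)/Y(-10) = (-93 + (-10)² - 28*(-10))/((-10)^(3/2)) = (-93 + 100 + 280)/((-10*I*√10)) = 287*(I*√10/100) = 287*I*√10/100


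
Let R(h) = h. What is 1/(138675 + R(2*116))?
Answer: 1/138907 ≈ 7.1991e-6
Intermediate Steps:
1/(138675 + R(2*116)) = 1/(138675 + 2*116) = 1/(138675 + 232) = 1/138907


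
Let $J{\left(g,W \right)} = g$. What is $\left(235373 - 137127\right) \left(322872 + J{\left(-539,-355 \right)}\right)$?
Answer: $31667927918$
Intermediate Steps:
$\left(235373 - 137127\right) \left(322872 + J{\left(-539,-355 \right)}\right) = \left(235373 - 137127\right) \left(322872 - 539\right) = 98246 \cdot 322333 = 31667927918$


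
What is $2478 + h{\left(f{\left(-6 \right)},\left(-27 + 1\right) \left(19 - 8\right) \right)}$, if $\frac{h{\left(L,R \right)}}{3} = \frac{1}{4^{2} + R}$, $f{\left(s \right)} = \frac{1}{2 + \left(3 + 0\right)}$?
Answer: $\frac{223019}{90} \approx 2478.0$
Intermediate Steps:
$f{\left(s \right)} = \frac{1}{5}$ ($f{\left(s \right)} = \frac{1}{2 + 3} = \frac{1}{5}$)
$h{\left(L,R \right)} = \frac{3}{16 + R}$ ($h{\left(L,R \right)} = \frac{3}{4^{2} + R} = \frac{3}{16 + R}$)
$2478 + h{\left(f{\left(-6 \right)},\left(-27 + 1\right) \left(19 - 8\right) \right)} = 2478 + \frac{3}{16 + \left(-27 + 1\right) \left(19 - 8\right)} = 2478 + \frac{3}{16 - 286} = 2478 + \frac{3}{-270} = 2478 + 3 \left(- \frac{1}{270}\right) = 2478 - \frac{1}{90} = \frac{223019}{90}$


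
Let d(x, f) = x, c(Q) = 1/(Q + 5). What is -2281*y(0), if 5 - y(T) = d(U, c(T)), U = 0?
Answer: -11405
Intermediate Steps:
c(Q) = 1/(5 + Q)
y(T) = 5 (y(T) = 5 - 1*0 = 5 + 0 = 5)
-2281*y(0) = -2281*5 = -11405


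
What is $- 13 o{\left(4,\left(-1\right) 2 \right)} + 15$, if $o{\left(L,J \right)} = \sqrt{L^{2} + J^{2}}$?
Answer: $15 - 26 \sqrt{5} \approx -43.138$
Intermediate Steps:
$o{\left(L,J \right)} = \sqrt{J^{2} + L^{2}}$
$- 13 o{\left(4,\left(-1\right) 2 \right)} + 15 = - 13 \sqrt{\left(\left(-1\right) 2\right)^{2} + 4^{2}} + 15 = - 13 \sqrt{\left(-2\right)^{2} + 16} + 15 = - 13 \sqrt{4 + 16} + 15 = - 13 \sqrt{20} + 15 = - 13 \cdot 2 \sqrt{5} + 15 = - 26 \sqrt{5} + 15 = 15 - 26 \sqrt{5}$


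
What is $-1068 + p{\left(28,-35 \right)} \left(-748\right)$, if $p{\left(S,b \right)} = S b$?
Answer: $731972$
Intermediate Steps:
$-1068 + p{\left(28,-35 \right)} \left(-748\right) = -1068 + 28 \left(-35\right) \left(-748\right) = -1068 - -733040 = -1068 + 733040 = 731972$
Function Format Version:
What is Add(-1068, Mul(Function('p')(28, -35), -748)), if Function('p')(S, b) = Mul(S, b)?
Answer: 731972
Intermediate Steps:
Add(-1068, Mul(Function('p')(28, -35), -748)) = Add(-1068, Mul(Mul(28, -35), -748)) = Add(-1068, Mul(-980, -748)) = Add(-1068, 733040) = 731972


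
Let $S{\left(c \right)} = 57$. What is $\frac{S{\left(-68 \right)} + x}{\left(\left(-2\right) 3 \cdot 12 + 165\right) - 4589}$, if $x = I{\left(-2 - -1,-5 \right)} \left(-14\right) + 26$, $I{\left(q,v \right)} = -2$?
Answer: $- \frac{111}{4496} \approx -0.024689$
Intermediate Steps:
$x = 54$ ($x = \left(-2\right) \left(-14\right) + 26 = 28 + 26 = 54$)
$\frac{S{\left(-68 \right)} + x}{\left(\left(-2\right) 3 \cdot 12 + 165\right) - 4589} = \frac{57 + 54}{\left(\left(-2\right) 3 \cdot 12 + 165\right) - 4589} = \frac{111}{\left(\left(-6\right) 12 + 165\right) - 4589} = \frac{111}{\left(-72 + 165\right) - 4589} = \frac{111}{93 - 4589} = \frac{111}{-4496} = 111 \left(- \frac{1}{4496}\right) = - \frac{111}{4496}$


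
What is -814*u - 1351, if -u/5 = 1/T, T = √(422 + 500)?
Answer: -1351 + 2035*√922/461 ≈ -1217.0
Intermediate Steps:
T = √922 ≈ 30.364
u = -5*√922/922 ≈ -0.16467
-814*u - 1351 = -(-2035)*√922/461 - 1351 = 2035*√922/461 - 1351 = -1351 + 2035*√922/461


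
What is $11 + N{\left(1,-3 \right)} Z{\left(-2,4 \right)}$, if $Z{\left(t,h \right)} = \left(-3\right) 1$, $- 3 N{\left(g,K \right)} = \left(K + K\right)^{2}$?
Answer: $47$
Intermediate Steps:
$N{\left(g,K \right)} = - \frac{4 K^{2}}{3}$ ($N{\left(g,K \right)} = - \frac{\left(K + K\right)^{2}}{3} = - \frac{\left(2 K\right)^{2}}{3} = - \frac{4 K^{2}}{3}$)
$Z{\left(t,h \right)} = -3$
$11 + N{\left(1,-3 \right)} Z{\left(-2,4 \right)} = 11 + - \frac{4 \left(-3\right)^{2}}{3} \left(-3\right) = 11 + \left(- \frac{4}{3}\right) 9 \left(-3\right) = 11 - -36 = 11 + 36 = 47$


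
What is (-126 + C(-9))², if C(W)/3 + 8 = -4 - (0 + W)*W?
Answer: 164025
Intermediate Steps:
C(W) = -36 - 3*W² (C(W) = -24 + 3*(-4 - (0 + W)*W) = -24 + 3*(-4 - W*W) = -24 + 3*(-4 - W²) = -24 + (-12 - 3*W²) = -36 - 3*W²)
(-126 + C(-9))² = (-126 + (-36 - 3*(-9)²))² = (-126 + (-36 - 3*81))² = (-126 + (-36 - 243))² = (-126 - 279)² = (-405)² = 164025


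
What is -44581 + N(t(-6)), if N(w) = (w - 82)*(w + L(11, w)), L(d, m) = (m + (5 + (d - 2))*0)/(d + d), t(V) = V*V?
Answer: -509435/11 ≈ -46312.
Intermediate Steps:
t(V) = V²
L(d, m) = m/(2*d) (L(d, m) = (m + (5 + (-2 + d))*0)/((2*d)) = (m + (3 + d)*0)*(1/(2*d)) = (m + 0)*(1/(2*d)) = m*(1/(2*d)) = m/(2*d))
N(w) = 23*w*(-82 + w)/22 (N(w) = (w - 82)*(w + (½)*w/11) = (-82 + w)*(w + (½)*w*(1/11)) = (-82 + w)*(w + w/22) = (-82 + w)*(23*w/22) = 23*w*(-82 + w)/22)
-44581 + N(t(-6)) = -44581 + (23/22)*(-6)²*(-82 + (-6)²) = -44581 + (23/22)*36*(-82 + 36) = -44581 + (23/22)*36*(-46) = -44581 - 19044/11 = -509435/11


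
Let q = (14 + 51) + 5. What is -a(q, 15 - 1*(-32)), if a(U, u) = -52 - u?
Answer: 99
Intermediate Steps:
q = 70 (q = 65 + 5 = 70)
-a(q, 15 - 1*(-32)) = -(-52 - (15 - 1*(-32))) = -(-52 - (15 + 32)) = -(-52 - 1*47) = -(-52 - 47) = -1*(-99) = 99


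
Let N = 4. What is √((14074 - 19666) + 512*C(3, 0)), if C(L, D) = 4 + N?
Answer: 2*I*√374 ≈ 38.678*I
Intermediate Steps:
C(L, D) = 8 (C(L, D) = 4 + 4 = 8)
√((14074 - 19666) + 512*C(3, 0)) = √((14074 - 19666) + 512*8) = √(-5592 + 4096) = √(-1496) = 2*I*√374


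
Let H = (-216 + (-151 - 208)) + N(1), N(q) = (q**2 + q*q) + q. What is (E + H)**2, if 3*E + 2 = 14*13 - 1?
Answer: 2362369/9 ≈ 2.6249e+5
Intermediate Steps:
N(q) = q + 2*q**2 (N(q) = (q**2 + q**2) + q = 2*q**2 + q = q + 2*q**2)
H = -572 (H = (-216 + (-151 - 208)) + 1*(1 + 2*1) = (-216 - 359) + 1*(1 + 2) = -575 + 1*3 = -575 + 3 = -572)
E = 179/3 (E = -2/3 + (14*13 - 1)/3 = -2/3 + (182 - 1)/3 = -2/3 + (1/3)*181 = -2/3 + 181/3 = 179/3 ≈ 59.667)
(E + H)**2 = (179/3 - 572)**2 = (-1537/3)**2 = 2362369/9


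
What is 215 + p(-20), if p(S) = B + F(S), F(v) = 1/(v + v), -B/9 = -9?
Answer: 11839/40 ≈ 295.98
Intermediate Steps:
B = 81 (B = -9*(-9) = 81)
F(v) = 1/(2*v)
p(S) = 81 + 1/(2*S)
215 + p(-20) = 215 + (81 + (½)/(-20)) = 215 + (81 + (½)*(-1/20)) = 215 + (81 - 1/40) = 215 + 3239/40 = 11839/40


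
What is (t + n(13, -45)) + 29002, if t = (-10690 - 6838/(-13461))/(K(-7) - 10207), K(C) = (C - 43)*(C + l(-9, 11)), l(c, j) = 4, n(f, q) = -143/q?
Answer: 58901788165627/2030659155 ≈ 29006.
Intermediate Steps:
K(C) = (-43 + C)*(4 + C) (K(C) = (C - 43)*(C + 4) = (-43 + C)*(4 + C))
t = 143891252/135377277 (t = (-10690 - 6838/(-13461))/((-172 + (-7)² - 39*(-7)) - 10207) = (-10690 - 6838*(-1/13461))/((-172 + 49 + 273) - 10207) = (-10690 + 6838/13461)/(150 - 10207) = -143891252/13461/(-10057) = -143891252/13461*(-1/10057) = 143891252/135377277 ≈ 1.0629)
(t + n(13, -45)) + 29002 = (143891252/135377277 - 143/(-45)) + 29002 = (143891252/135377277 - 143*(-1/45)) + 29002 = (143891252/135377277 + 143/45) + 29002 = 8611352317/2030659155 + 29002 = 58901788165627/2030659155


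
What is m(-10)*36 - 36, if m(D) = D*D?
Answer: 3564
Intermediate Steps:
m(D) = D**2
m(-10)*36 - 36 = (-10)**2*36 - 36 = 100*36 - 36 = 3600 - 36 = 3564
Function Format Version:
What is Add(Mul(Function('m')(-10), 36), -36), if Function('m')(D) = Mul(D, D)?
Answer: 3564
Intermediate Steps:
Function('m')(D) = Pow(D, 2)
Add(Mul(Function('m')(-10), 36), -36) = Add(Mul(Pow(-10, 2), 36), -36) = Add(Mul(100, 36), -36) = Add(3600, -36) = 3564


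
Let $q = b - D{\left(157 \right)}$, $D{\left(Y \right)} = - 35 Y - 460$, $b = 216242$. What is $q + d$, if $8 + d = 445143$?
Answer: $667332$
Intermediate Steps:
$D{\left(Y \right)} = -460 - 35 Y$
$d = 445135$ ($d = -8 + 445143 = 445135$)
$q = 222197$ ($q = 216242 - \left(-460 - 5495\right) = 216242 - -5955 = 216242 + 5955 = 222197$)
$q + d = 222197 + 445135 = 667332$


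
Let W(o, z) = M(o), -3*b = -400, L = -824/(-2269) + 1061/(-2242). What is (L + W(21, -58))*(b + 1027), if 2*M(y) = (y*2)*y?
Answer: 44109387601/86222 ≈ 5.1158e+5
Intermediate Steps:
L = -560001/5087098 (L = -824*(-1/2269) + 1061*(-1/2242) = 824/2269 - 1061/2242 = -560001/5087098 ≈ -0.11008)
b = 400/3 (b = -⅓*(-400) = 400/3 ≈ 133.33)
M(y) = y² (M(y) = ((y*2)*y)/2 = ((2*y)*y)/2 = (2*y²)/2 = y²)
W(o, z) = o²
(L + W(21, -58))*(b + 1027) = (-560001/5087098 + 21²)*(400/3 + 1027) = (-560001/5087098 + 441)*(3481/3) = (2242850217/5087098)*(3481/3) = 44109387601/86222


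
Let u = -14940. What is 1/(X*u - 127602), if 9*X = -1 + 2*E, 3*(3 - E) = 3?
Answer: -1/132582 ≈ -7.5425e-6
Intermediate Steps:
E = 2 (E = 3 - ⅓*3 = 3 - 1 = 2)
X = ⅓ (X = (-1 + 2*2)/9 = (-1 + 4)/9 = (⅑)*3 = ⅓ ≈ 0.33333)
1/(X*u - 127602) = 1/((⅓)*(-14940) - 127602) = 1/(-4980 - 127602) = 1/(-132582) = -1/132582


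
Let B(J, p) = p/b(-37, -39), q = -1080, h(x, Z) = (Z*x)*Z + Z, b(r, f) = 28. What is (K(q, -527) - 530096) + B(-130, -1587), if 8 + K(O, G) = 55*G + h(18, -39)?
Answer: -14890587/28 ≈ -5.3181e+5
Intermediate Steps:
h(x, Z) = Z + x*Z² (h(x, Z) = x*Z² + Z = Z + x*Z²)
K(O, G) = 27331 + 55*G (K(O, G) = -8 + (55*G - 39*(1 - 39*18)) = -8 + (55*G - 39*(1 - 702)) = -8 + (55*G - 39*(-701)) = -8 + (55*G + 27339) = -8 + (27339 + 55*G) = 27331 + 55*G)
B(J, p) = p/28
(K(q, -527) - 530096) + B(-130, -1587) = ((27331 + 55*(-527)) - 530096) + (1/28)*(-1587) = ((27331 - 28985) - 530096) - 1587/28 = (-1654 - 530096) - 1587/28 = -531750 - 1587/28 = -14890587/28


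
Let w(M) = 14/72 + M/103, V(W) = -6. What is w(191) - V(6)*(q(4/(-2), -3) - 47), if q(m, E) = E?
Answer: -1104803/3708 ≈ -297.95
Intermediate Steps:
w(M) = 7/36 + M/103 (w(M) = 14*(1/72) + M*(1/103) = 7/36 + M/103)
w(191) - V(6)*(q(4/(-2), -3) - 47) = (7/36 + (1/103)*191) - (-6)*(-3 - 47) = (7/36 + 191/103) - (-6)*(-50) = 7597/3708 - 1*300 = 7597/3708 - 300 = -1104803/3708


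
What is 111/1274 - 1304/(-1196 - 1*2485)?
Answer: 2069887/4689594 ≈ 0.44138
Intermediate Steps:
111/1274 - 1304/(-1196 - 1*2485) = 111*(1/1274) - 1304/(-1196 - 2485) = 111/1274 - 1304/(-3681) = 111/1274 - 1304*(-1/3681) = 111/1274 + 1304/3681 = 2069887/4689594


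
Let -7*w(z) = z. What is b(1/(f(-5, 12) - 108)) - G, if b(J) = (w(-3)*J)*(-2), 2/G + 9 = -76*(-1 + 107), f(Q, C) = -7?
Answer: 2000/259693 ≈ 0.0077014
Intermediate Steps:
w(z) = -z/7
G = -2/8065 (G = 2/(-9 - 76*(-1 + 107)) = 2/(-9 - 76*106) = 2/(-9 - 8056) = 2/(-8065) = 2*(-1/8065) = -2/8065 ≈ -0.00024799)
b(J) = -6*J/7 (b(J) = ((-⅐*(-3))*J)*(-2) = (3*J/7)*(-2) = -6*J/7)
b(1/(f(-5, 12) - 108)) - G = -6/(7*(-7 - 108)) - 1*(-2/8065) = -6/7/(-115) + 2/8065 = -6/7*(-1/115) + 2/8065 = 6/805 + 2/8065 = 2000/259693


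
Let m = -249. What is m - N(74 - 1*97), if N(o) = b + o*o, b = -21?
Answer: -757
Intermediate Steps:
N(o) = -21 + o² (N(o) = -21 + o*o = -21 + o²)
m - N(74 - 1*97) = -249 - (-21 + (74 - 1*97)²) = -249 - (-21 + (74 - 97)²) = -249 - (-21 + (-23)²) = -249 - (-21 + 529) = -249 - 1*508 = -249 - 508 = -757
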